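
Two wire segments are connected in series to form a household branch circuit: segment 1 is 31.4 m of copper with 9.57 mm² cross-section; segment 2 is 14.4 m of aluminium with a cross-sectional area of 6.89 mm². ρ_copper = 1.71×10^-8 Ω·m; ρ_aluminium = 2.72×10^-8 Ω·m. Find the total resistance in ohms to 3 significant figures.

0.113 Ω

Segment 1: A = 9.57 mm² = 9.570e-06 m²
R₁ = ρL/A = (1.71×10^-8)(31.4)/(9.570e-06) = 0.05611 Ω
Segment 2: A = 6.89 mm² = 6.890e-06 m²
R₂ = (2.72×10^-8)(14.4)/(6.890e-06) = 0.05685 Ω
R = R₁ + R₂ = 0.113 Ω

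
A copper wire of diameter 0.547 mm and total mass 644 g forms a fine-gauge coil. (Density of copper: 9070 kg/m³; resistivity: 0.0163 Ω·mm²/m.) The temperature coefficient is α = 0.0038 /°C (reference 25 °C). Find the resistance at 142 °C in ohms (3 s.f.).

ρ = 0.0163 Ω·mm²/m = 1.63×10^-8 Ω·m
A = π(d/2)² = π(2.7350e-04 m)² = 2.3500e-07 m²
L = m/(density·A) = 0.644/(9070×2.3500e-07) = 302.1 m
R = ρL/A = (1.63×10^-8)(302.1)/(2.3500e-07) = 20.96 Ω
R(142 °C) = 20.96 × (1 + 0.0038×117) = 30.3 Ω

30.3 Ω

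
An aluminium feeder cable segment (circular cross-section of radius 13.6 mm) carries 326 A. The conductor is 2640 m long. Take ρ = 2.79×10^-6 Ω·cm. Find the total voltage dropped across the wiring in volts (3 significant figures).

41.3 V

ρ = 2.79×10^-6 Ω·cm = 2.79×10^-8 Ω·m
A = πr² = π(1.3600e-02 m)² = 5.811e-04 m²
R = ρL/A = (2.79×10^-8)(2640)/(5.811e-04) = 0.1268 Ω
V = IR = 326 × 0.1268 = 41.3 V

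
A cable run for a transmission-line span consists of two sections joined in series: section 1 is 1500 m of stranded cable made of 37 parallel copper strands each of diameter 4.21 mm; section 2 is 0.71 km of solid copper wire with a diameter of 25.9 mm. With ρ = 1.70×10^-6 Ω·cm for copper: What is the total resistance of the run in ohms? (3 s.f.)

0.0724 Ω

ρ = 1.70×10^-6 Ω·cm = 1.70×10^-8 Ω·m
Section 1: A_strand = π(2.1050e-03)² = 1.392e-05 m²; R₁ = ρL/(N·A_s) = (1.70×10^-8)(1500)/(37×1.392e-05) = 0.04951 Ω
Section 2: A = π(d/2)² = π(1.2950e-02 m)² = 5.269e-04 m²
R₂ = (1.70×10^-8)(710)/(5.269e-04) = 0.02291 Ω
R = R₁ + R₂ = 0.0724 Ω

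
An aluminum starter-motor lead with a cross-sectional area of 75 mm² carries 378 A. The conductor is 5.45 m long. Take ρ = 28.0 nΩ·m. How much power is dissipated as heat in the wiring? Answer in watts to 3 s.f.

ρ = 28.0 nΩ·m = 2.80×10^-8 Ω·m
A = 75 mm² = 7.500e-05 m²
R = ρL/A = (2.80×10^-8)(5.45)/(7.500e-05) = 0.002035 Ω
P = I²R = (378)² × 0.002035 = 291 W

291 W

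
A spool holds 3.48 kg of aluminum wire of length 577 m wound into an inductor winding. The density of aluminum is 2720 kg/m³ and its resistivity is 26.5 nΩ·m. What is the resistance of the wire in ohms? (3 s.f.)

6.90 Ω

ρ = 26.5 nΩ·m = 2.65×10^-8 Ω·m
A = m/(density·L) = 3.48/(2720×577) = 2.2174e-06 m²
R = ρL/A = (2.65×10^-8)(577)/(2.2174e-06) = 6.90 Ω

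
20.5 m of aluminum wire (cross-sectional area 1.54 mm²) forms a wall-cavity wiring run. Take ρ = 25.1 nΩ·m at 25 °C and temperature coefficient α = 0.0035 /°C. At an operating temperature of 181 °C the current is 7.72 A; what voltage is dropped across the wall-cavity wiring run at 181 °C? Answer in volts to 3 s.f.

3.99 V

ρ = 25.1 nΩ·m = 2.51×10^-8 Ω·m
A = 1.54 mm² = 1.540e-06 m²
R₍25₎ = ρL/A = (2.51×10^-8)(20.5)/(1.540e-06) = 0.3341 Ω
R₍181₎ = R₍25₎(1 + αΔT) = 0.3341 × (1 + 0.0035×156) = 0.5166 Ω
V = IR = 7.72 × 0.5166 = 3.99 V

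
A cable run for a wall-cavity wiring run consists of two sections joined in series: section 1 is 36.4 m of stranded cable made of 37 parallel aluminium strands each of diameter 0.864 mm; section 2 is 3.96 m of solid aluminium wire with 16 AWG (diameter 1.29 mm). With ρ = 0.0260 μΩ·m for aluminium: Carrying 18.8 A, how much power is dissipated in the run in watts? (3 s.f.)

ρ = 0.0260 μΩ·m = 2.60×10^-8 Ω·m
Section 1: A_strand = π(4.3200e-04)² = 5.863e-07 m²; R₁ = ρL/(N·A_s) = (2.60×10^-8)(36.4)/(37×5.863e-07) = 0.04363 Ω
Section 2: A = π(1.29/2 mm)² = π(6.4500e-04 m)² = 1.307e-06 m²
R₂ = (2.60×10^-8)(3.96)/(1.307e-06) = 0.07878 Ω
R = R₁ + R₂ = 0.1224 Ω
P = I²R = (18.8)² × 0.1224 = 43.3 W

43.3 W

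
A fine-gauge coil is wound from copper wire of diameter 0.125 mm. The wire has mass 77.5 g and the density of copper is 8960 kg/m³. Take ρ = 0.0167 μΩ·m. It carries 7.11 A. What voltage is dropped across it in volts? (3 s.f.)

ρ = 0.0167 μΩ·m = 1.67×10^-8 Ω·m
A = π(d/2)² = π(6.2500e-05 m)² = 1.2272e-08 m²
L = m/(density·A) = 0.0775/(8960×1.2272e-08) = 704.8 m
R = ρL/A = (1.67×10^-8)(704.8)/(1.2272e-08) = 959.2 Ω
V = IR = 7.11 × 959.2 = 6820 V

6820 V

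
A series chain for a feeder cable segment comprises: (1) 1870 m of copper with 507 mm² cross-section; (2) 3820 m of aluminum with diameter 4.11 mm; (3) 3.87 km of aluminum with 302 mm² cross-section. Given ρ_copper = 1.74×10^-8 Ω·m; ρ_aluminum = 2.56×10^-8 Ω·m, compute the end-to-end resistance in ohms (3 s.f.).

Seg 1: A = 507 mm² = 5.070e-04 m²
R_1 = (1.74×10^-8)(1870)/(5.070e-04) = 0.06418 Ω
Seg 2: A = π(d/2)² = π(2.0550e-03 m)² = 1.327e-05 m²
R_2 = (2.56×10^-8)(3820)/(1.327e-05) = 7.371 Ω
Seg 3: A = 302 mm² = 3.020e-04 m²
R_3 = (2.56×10^-8)(3870)/(3.020e-04) = 0.3281 Ω
R_total = R_1 + R_2 + R_3 = 7.76 Ω

7.76 Ω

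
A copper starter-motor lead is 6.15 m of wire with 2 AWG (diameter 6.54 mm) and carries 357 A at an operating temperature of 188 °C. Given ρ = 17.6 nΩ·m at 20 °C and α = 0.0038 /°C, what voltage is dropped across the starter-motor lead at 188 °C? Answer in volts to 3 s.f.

1.88 V

ρ = 17.6 nΩ·m = 1.76×10^-8 Ω·m
A = π(6.54/2 mm)² = π(3.2700e-03 m)² = 3.359e-05 m²
R₍20₎ = ρL/A = (1.76×10^-8)(6.15)/(3.359e-05) = 0.003222 Ω
R₍188₎ = R₍20₎(1 + αΔT) = 0.003222 × (1 + 0.0038×168) = 0.005279 Ω
V = IR = 357 × 0.005279 = 1.88 V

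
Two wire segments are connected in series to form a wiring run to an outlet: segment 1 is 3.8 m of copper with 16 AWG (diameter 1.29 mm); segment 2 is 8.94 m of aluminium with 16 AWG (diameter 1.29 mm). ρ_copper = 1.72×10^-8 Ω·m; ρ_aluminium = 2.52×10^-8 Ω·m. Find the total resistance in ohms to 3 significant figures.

0.222 Ω

Segment 1: A = π(1.29/2 mm)² = π(6.4500e-04 m)² = 1.307e-06 m²
R₁ = ρL/A = (1.72×10^-8)(3.8)/(1.307e-06) = 0.05001 Ω
R₂ = (2.52×10^-8)(8.94)/(1.307e-06) = 0.1724 Ω
R = R₁ + R₂ = 0.222 Ω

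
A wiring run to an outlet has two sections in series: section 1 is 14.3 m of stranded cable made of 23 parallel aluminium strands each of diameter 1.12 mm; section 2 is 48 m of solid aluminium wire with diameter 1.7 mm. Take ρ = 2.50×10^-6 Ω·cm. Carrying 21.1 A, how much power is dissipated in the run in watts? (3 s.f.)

242 W

ρ = 2.50×10^-6 Ω·cm = 2.50×10^-8 Ω·m
Section 1: A_strand = π(5.6000e-04)² = 9.852e-07 m²; R₁ = ρL/(N·A_s) = (2.50×10^-8)(14.3)/(23×9.852e-07) = 0.01578 Ω
Section 2: A = π(d/2)² = π(8.5000e-04 m)² = 2.270e-06 m²
R₂ = (2.50×10^-8)(48)/(2.270e-06) = 0.5287 Ω
R = R₁ + R₂ = 0.5445 Ω
P = I²R = (21.1)² × 0.5445 = 242 W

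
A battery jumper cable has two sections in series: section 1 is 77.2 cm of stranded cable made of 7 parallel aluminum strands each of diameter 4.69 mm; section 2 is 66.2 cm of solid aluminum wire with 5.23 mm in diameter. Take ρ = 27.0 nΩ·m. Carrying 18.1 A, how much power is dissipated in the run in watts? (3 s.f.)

0.329 W

ρ = 27.0 nΩ·m = 2.70×10^-8 Ω·m
Section 1: A_strand = π(2.3450e-03)² = 1.728e-05 m²; R₁ = ρL/(N·A_s) = (2.70×10^-8)(0.772)/(7×1.728e-05) = 1.724×10^-4 Ω
Section 2: A = π(d/2)² = π(2.6150e-03 m)² = 2.148e-05 m²
R₂ = (2.70×10^-8)(0.662)/(2.148e-05) = 8.320×10^-4 Ω
R = R₁ + R₂ = 0.001004 Ω
P = I²R = (18.1)² × 0.001004 = 0.329 W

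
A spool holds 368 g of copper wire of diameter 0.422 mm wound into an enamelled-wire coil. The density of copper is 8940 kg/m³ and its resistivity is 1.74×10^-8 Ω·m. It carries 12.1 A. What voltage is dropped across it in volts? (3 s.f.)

A = π(d/2)² = π(2.1100e-04 m)² = 1.3987e-07 m²
L = m/(density·A) = 0.368/(8940×1.3987e-07) = 294.3 m
R = ρL/A = (1.74×10^-8)(294.3)/(1.3987e-07) = 36.61 Ω
V = IR = 12.1 × 36.61 = 443 V

443 V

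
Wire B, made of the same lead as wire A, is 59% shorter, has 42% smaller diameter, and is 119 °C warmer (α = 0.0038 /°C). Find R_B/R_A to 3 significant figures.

R ∝ ρL/d² with ρ ∝ (1+αΔT), so R_B/R_A = (1 − 59/100) × (1 − 42/100)⁻² × (1 + 0.0038×119)
= 0.41 × 2.973 × 1.452 = 1.77

1.77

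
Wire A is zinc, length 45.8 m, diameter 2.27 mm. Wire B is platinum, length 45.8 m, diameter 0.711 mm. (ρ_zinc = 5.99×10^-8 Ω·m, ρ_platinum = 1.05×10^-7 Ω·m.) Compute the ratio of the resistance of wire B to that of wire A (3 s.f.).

R ∝ ρL/d², so R_B/R_A = (ρ_B/ρ_A) × (d_A/d_B)²
= (1.05×10^-7/5.99×10^-8) × (2.27/0.711)² = 17.9

17.9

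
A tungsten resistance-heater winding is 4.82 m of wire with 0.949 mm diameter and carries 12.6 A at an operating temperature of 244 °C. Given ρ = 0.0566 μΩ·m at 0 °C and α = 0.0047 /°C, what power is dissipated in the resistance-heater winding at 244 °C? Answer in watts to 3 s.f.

131 W

ρ = 0.0566 μΩ·m = 5.66×10^-8 Ω·m
A = π(d/2)² = π(4.7450e-04 m)² = 7.073e-07 m²
R₍0₎ = ρL/A = (5.66×10^-8)(4.82)/(7.073e-07) = 0.3857 Ω
R₍244₎ = R₍0₎(1 + αΔT) = 0.3857 × (1 + 0.0047×244) = 0.828 Ω
P = I²R = (12.6)² × 0.828 = 131 W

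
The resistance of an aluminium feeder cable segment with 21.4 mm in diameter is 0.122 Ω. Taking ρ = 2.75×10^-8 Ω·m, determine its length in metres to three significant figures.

A = π(d/2)² = π(1.0700e-02 m)² = 3.597e-04 m²
L = RA/ρ = (0.122)(3.597e-04)/(2.75×10^-8) = 1600 m

1600 m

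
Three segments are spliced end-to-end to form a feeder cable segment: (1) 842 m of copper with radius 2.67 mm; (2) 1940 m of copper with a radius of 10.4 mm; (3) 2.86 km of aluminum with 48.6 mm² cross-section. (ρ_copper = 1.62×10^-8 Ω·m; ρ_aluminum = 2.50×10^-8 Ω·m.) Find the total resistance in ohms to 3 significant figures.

Seg 1: A = πr² = π(2.6700e-03 m)² = 2.240e-05 m²
R_1 = (1.62×10^-8)(842)/(2.240e-05) = 0.6091 Ω
Seg 2: A = πr² = π(1.0400e-02 m)² = 3.398e-04 m²
R_2 = (1.62×10^-8)(1940)/(3.398e-04) = 0.09249 Ω
Seg 3: A = 48.6 mm² = 4.860e-05 m²
R_3 = (2.50×10^-8)(2860)/(4.860e-05) = 1.471 Ω
R_total = R_1 + R_2 + R_3 = 2.17 Ω

2.17 Ω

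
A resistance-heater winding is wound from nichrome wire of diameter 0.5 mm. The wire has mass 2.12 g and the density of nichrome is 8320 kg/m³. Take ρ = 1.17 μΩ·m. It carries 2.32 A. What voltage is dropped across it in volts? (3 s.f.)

ρ = 1.17 μΩ·m = 1.17×10^-6 Ω·m
A = π(d/2)² = π(2.5000e-04 m)² = 1.9635e-07 m²
L = m/(density·A) = 0.00212/(8320×1.9635e-07) = 1.298 m
R = ρL/A = (1.17×10^-6)(1.298)/(1.9635e-07) = 7.733 Ω
V = IR = 2.32 × 7.733 = 17.9 V

17.9 V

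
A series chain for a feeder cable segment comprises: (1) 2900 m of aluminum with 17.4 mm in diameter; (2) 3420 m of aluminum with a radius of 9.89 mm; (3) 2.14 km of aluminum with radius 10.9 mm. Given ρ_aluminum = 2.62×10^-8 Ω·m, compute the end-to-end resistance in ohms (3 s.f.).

Seg 1: A = π(d/2)² = π(8.7000e-03 m)² = 2.378e-04 m²
R_1 = (2.62×10^-8)(2900)/(2.378e-04) = 0.3195 Ω
Seg 2: A = πr² = π(9.8900e-03 m)² = 3.073e-04 m²
R_2 = (2.62×10^-8)(3420)/(3.073e-04) = 0.2916 Ω
Seg 3: A = πr² = π(1.0900e-02 m)² = 3.733e-04 m²
R_3 = (2.62×10^-8)(2140)/(3.733e-04) = 0.1502 Ω
R_total = R_1 + R_2 + R_3 = 0.761 Ω

0.761 Ω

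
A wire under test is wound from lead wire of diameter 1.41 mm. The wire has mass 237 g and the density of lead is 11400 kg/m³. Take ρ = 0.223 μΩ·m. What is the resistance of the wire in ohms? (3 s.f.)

ρ = 0.223 μΩ·m = 2.23×10^-7 Ω·m
A = π(d/2)² = π(7.0500e-04 m)² = 1.5615e-06 m²
L = m/(density·A) = 0.237/(11400×1.5615e-06) = 13.31 m
R = ρL/A = (2.23×10^-7)(13.31)/(1.5615e-06) = 1.90 Ω

1.90 Ω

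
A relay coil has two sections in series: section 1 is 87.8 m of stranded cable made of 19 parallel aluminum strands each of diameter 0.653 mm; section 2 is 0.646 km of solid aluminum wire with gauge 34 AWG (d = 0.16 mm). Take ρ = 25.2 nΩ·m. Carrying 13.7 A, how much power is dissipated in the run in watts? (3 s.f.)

ρ = 25.2 nΩ·m = 2.52×10^-8 Ω·m
Section 1: A_strand = π(3.2650e-04)² = 3.349e-07 m²; R₁ = ρL/(N·A_s) = (2.52×10^-8)(87.8)/(19×3.349e-07) = 0.3477 Ω
Section 2: A = π(0.16/2 mm)² = π(8.0000e-05 m)² = 2.011e-08 m²
R₂ = (2.52×10^-8)(646)/(2.011e-08) = 809.7 Ω
R = R₁ + R₂ = 810 Ω
P = I²R = (13.7)² × 810 = 1.52×10^5 W

1.52×10^5 W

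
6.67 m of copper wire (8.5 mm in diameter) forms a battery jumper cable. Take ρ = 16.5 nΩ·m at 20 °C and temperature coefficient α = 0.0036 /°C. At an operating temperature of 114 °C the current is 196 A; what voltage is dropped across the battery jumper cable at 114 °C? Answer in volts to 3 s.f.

ρ = 16.5 nΩ·m = 1.65×10^-8 Ω·m
A = π(d/2)² = π(4.2500e-03 m)² = 5.675e-05 m²
R₍20₎ = ρL/A = (1.65×10^-8)(6.67)/(5.675e-05) = 0.001939 Ω
R₍114₎ = R₍20₎(1 + αΔT) = 0.001939 × (1 + 0.0036×94) = 0.002596 Ω
V = IR = 196 × 0.002596 = 0.509 V

0.509 V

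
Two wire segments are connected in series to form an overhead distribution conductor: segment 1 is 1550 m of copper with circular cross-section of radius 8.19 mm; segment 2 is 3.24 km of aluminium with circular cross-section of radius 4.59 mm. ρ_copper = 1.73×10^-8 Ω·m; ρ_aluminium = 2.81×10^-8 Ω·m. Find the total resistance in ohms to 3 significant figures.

Segment 1: A = πr² = π(8.1900e-03 m)² = 2.107e-04 m²
R₁ = ρL/A = (1.73×10^-8)(1550)/(2.107e-04) = 0.1273 Ω
Segment 2: A = πr² = π(4.5900e-03 m)² = 6.619e-05 m²
R₂ = (2.81×10^-8)(3240)/(6.619e-05) = 1.376 Ω
R = R₁ + R₂ = 1.50 Ω

1.50 Ω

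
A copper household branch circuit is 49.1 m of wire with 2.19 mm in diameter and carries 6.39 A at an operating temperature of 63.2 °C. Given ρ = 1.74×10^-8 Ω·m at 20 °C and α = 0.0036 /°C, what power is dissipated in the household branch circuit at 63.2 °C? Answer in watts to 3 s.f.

10.7 W

A = π(d/2)² = π(1.0950e-03 m)² = 3.767e-06 m²
R₍20₎ = ρL/A = (1.74×10^-8)(49.1)/(3.767e-06) = 0.2268 Ω
R₍63.2₎ = R₍20₎(1 + αΔT) = 0.2268 × (1 + 0.0036×43.2) = 0.2621 Ω
P = I²R = (6.39)² × 0.2621 = 10.7 W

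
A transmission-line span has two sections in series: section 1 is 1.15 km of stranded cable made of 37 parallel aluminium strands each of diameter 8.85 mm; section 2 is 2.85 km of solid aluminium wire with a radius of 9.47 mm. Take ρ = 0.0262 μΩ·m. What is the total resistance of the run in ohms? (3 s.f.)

ρ = 0.0262 μΩ·m = 2.62×10^-8 Ω·m
Section 1: A_strand = π(4.4250e-03)² = 6.151e-05 m²; R₁ = ρL/(N·A_s) = (2.62×10^-8)(1150)/(37×6.151e-05) = 0.01324 Ω
Section 2: A = πr² = π(9.4700e-03 m)² = 2.817e-04 m²
R₂ = (2.62×10^-8)(2850)/(2.817e-04) = 0.265 Ω
R = R₁ + R₂ = 0.278 Ω

0.278 Ω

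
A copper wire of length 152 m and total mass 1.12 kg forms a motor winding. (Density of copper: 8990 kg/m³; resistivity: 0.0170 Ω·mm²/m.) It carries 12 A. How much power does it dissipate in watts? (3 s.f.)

454 W

ρ = 0.0170 Ω·mm²/m = 1.70×10^-8 Ω·m
A = m/(density·L) = 1.12/(8990×152) = 8.1962e-07 m²
R = ρL/A = (1.70×10^-8)(152)/(8.1962e-07) = 3.153 Ω
P = I²R = (12)² × 3.153 = 454 W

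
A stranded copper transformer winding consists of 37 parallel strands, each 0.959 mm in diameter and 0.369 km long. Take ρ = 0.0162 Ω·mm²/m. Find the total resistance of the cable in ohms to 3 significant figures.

0.224 Ω

ρ = 0.0162 Ω·mm²/m = 1.62×10^-8 Ω·m
A_strand = π(4.7950e-04 m)² = 7.223e-07 m²
R_strand = ρL/A = (1.62×10^-8)(369)/(7.223e-07) = 8.276 Ω
R_total = R_strand/N = 8.276/37 = 0.224 Ω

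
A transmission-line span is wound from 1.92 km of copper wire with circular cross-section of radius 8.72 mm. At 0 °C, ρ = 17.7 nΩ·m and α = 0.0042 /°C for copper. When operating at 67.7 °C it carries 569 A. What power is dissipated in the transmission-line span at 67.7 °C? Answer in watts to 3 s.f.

ρ = 17.7 nΩ·m = 1.77×10^-8 Ω·m
A = πr² = π(8.7200e-03 m)² = 2.389e-04 m²
R₍0₎ = ρL/A = (1.77×10^-8)(1920)/(2.389e-04) = 0.1423 Ω
R₍67.7₎ = R₍0₎(1 + αΔT) = 0.1423 × (1 + 0.0042×67.7) = 0.1827 Ω
P = I²R = (569)² × 0.1827 = 59200 W

59200 W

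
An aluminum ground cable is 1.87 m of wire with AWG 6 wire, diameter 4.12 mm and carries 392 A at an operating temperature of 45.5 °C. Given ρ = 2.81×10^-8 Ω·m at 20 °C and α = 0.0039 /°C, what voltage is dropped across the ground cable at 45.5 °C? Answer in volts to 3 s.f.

A = π(4.12/2 mm)² = π(2.0600e-03 m)² = 1.333e-05 m²
R₍20₎ = ρL/A = (2.81×10^-8)(1.87)/(1.333e-05) = 0.003942 Ω
R₍45.5₎ = R₍20₎(1 + αΔT) = 0.003942 × (1 + 0.0039×25.5) = 0.004334 Ω
V = IR = 392 × 0.004334 = 1.70 V

1.70 V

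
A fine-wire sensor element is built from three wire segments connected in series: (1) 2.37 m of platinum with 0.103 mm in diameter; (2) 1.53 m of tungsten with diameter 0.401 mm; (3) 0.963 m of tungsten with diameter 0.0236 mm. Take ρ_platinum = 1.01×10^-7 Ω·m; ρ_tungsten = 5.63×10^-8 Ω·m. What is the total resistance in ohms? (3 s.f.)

Seg 1: A = π(d/2)² = π(5.1500e-05 m)² = 8.332e-09 m²
R_1 = (1.01×10^-7)(2.37)/(8.332e-09) = 28.73 Ω
Seg 2: A = π(d/2)² = π(2.0050e-04 m)² = 1.263e-07 m²
R_2 = (5.63×10^-8)(1.53)/(1.263e-07) = 0.6821 Ω
Seg 3: A = π(d/2)² = π(1.1800e-05 m)² = 4.374e-10 m²
R_3 = (5.63×10^-8)(0.963)/(4.374e-10) = 123.9 Ω
R_total = R_1 + R_2 + R_3 = 153 Ω

153 Ω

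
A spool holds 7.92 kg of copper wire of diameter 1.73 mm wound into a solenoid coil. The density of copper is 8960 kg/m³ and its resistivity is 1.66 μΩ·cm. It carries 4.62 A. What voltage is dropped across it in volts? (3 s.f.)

12.3 V

ρ = 1.66 μΩ·cm = 1.66×10^-8 Ω·m
A = π(d/2)² = π(8.6500e-04 m)² = 2.3506e-06 m²
L = m/(density·A) = 7.92/(8960×2.3506e-06) = 376 m
R = ρL/A = (1.66×10^-8)(376)/(2.3506e-06) = 2.656 Ω
V = IR = 4.62 × 2.656 = 12.3 V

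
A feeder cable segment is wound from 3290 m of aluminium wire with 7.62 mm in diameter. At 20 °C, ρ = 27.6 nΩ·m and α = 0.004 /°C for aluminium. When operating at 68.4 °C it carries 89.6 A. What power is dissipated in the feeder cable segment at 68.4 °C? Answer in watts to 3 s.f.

19100 W

ρ = 27.6 nΩ·m = 2.76×10^-8 Ω·m
A = π(d/2)² = π(3.8100e-03 m)² = 4.560e-05 m²
R₍20₎ = ρL/A = (2.76×10^-8)(3290)/(4.560e-05) = 1.991 Ω
R₍68.4₎ = R₍20₎(1 + αΔT) = 1.991 × (1 + 0.004×48.4) = 2.377 Ω
P = I²R = (89.6)² × 2.377 = 19100 W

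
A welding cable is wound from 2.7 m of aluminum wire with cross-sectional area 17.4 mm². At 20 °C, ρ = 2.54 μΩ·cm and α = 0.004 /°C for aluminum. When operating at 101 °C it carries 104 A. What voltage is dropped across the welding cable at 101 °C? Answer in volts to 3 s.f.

ρ = 2.54 μΩ·cm = 2.54×10^-8 Ω·m
A = 17.4 mm² = 1.740e-05 m²
R₍20₎ = ρL/A = (2.54×10^-8)(2.7)/(1.740e-05) = 0.003941 Ω
R₍101₎ = R₍20₎(1 + αΔT) = 0.003941 × (1 + 0.004×81) = 0.005218 Ω
V = IR = 104 × 0.005218 = 0.543 V

0.543 V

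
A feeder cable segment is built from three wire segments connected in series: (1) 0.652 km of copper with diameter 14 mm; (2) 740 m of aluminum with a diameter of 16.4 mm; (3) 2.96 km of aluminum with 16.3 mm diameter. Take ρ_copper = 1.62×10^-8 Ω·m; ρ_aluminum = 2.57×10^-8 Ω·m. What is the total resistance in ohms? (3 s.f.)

0.523 Ω

Seg 1: A = π(d/2)² = π(7.0000e-03 m)² = 1.539e-04 m²
R_1 = (1.62×10^-8)(652)/(1.539e-04) = 0.06861 Ω
Seg 2: A = π(d/2)² = π(8.2000e-03 m)² = 2.112e-04 m²
R_2 = (2.57×10^-8)(740)/(2.112e-04) = 0.09003 Ω
Seg 3: A = π(d/2)² = π(8.1500e-03 m)² = 2.087e-04 m²
R_3 = (2.57×10^-8)(2960)/(2.087e-04) = 0.3646 Ω
R_total = R_1 + R_2 + R_3 = 0.523 Ω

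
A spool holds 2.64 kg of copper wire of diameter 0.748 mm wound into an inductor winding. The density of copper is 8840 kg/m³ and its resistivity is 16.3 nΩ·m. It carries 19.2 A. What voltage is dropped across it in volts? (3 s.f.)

ρ = 16.3 nΩ·m = 1.63×10^-8 Ω·m
A = π(d/2)² = π(3.7400e-04 m)² = 4.3943e-07 m²
L = m/(density·A) = 2.64/(8840×4.3943e-07) = 679.6 m
R = ρL/A = (1.63×10^-8)(679.6)/(4.3943e-07) = 25.21 Ω
V = IR = 19.2 × 25.21 = 484 V

484 V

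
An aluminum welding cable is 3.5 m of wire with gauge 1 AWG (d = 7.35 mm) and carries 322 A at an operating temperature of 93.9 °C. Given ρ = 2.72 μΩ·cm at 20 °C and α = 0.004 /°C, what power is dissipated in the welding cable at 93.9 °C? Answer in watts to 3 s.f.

ρ = 2.72 μΩ·cm = 2.72×10^-8 Ω·m
A = π(7.35/2 mm)² = π(3.6750e-03 m)² = 4.243e-05 m²
R₍20₎ = ρL/A = (2.72×10^-8)(3.5)/(4.243e-05) = 0.002244 Ω
R₍93.9₎ = R₍20₎(1 + αΔT) = 0.002244 × (1 + 0.004×73.9) = 0.002907 Ω
P = I²R = (322)² × 0.002907 = 301 W

301 W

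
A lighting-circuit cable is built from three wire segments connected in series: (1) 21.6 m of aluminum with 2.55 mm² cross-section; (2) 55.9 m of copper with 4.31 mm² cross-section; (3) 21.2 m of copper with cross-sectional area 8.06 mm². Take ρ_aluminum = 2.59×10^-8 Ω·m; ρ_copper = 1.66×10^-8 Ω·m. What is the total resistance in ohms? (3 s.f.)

0.478 Ω

Seg 1: A = 2.55 mm² = 2.550e-06 m²
R_1 = (2.59×10^-8)(21.6)/(2.550e-06) = 0.2194 Ω
Seg 2: A = 4.31 mm² = 4.310e-06 m²
R_2 = (1.66×10^-8)(55.9)/(4.310e-06) = 0.2153 Ω
Seg 3: A = 8.06 mm² = 8.060e-06 m²
R_3 = (1.66×10^-8)(21.2)/(8.060e-06) = 0.04366 Ω
R_total = R_1 + R_2 + R_3 = 0.478 Ω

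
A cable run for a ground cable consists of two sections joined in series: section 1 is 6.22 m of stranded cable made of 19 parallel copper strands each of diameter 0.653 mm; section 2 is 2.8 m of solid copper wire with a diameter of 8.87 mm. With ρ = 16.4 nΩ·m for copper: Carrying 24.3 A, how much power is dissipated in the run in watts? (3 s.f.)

ρ = 16.4 nΩ·m = 1.64×10^-8 Ω·m
Section 1: A_strand = π(3.2650e-04)² = 3.349e-07 m²; R₁ = ρL/(N·A_s) = (1.64×10^-8)(6.22)/(19×3.349e-07) = 0.01603 Ω
Section 2: A = π(d/2)² = π(4.4350e-03 m)² = 6.179e-05 m²
R₂ = (1.64×10^-8)(2.8)/(6.179e-05) = 7.431×10^-4 Ω
R = R₁ + R₂ = 0.01677 Ω
P = I²R = (24.3)² × 0.01677 = 9.91 W

9.91 W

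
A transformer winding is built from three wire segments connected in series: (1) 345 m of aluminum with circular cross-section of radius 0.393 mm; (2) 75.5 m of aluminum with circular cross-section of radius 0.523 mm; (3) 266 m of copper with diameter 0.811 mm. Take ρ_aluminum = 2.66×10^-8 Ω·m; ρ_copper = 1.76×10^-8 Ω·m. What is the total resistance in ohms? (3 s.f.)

30.3 Ω

Seg 1: A = πr² = π(3.9300e-04 m)² = 4.852e-07 m²
R_1 = (2.66×10^-8)(345)/(4.852e-07) = 18.91 Ω
Seg 2: A = πr² = π(5.2300e-04 m)² = 8.593e-07 m²
R_2 = (2.66×10^-8)(75.5)/(8.593e-07) = 2.337 Ω
Seg 3: A = π(d/2)² = π(4.0550e-04 m)² = 5.166e-07 m²
R_3 = (1.76×10^-8)(266)/(5.166e-07) = 9.063 Ω
R_total = R_1 + R_2 + R_3 = 30.3 Ω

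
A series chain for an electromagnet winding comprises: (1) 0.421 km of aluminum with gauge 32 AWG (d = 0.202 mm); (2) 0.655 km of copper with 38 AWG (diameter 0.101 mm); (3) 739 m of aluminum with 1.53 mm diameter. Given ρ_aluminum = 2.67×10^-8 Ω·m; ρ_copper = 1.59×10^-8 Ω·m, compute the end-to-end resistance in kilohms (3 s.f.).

Seg 1: A = π(0.202/2 mm)² = π(1.0100e-04 m)² = 3.205e-08 m²
R_1 = (2.67×10^-8)(421)/(3.205e-08) = 350.8 Ω
Seg 2: A = π(0.101/2 mm)² = π(5.0500e-05 m)² = 8.012e-09 m²
R_2 = (1.59×10^-8)(655)/(8.012e-09) = 1300 Ω
Seg 3: A = π(d/2)² = π(7.6500e-04 m)² = 1.839e-06 m²
R_3 = (2.67×10^-8)(739)/(1.839e-06) = 10.73 Ω
R_total = R_1 + R_2 + R_3 = 1.66 kΩ

1.66 kΩ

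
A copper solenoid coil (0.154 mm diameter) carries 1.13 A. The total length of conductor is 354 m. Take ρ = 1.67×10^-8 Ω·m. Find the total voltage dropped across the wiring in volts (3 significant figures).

A = π(d/2)² = π(7.7000e-05 m)² = 1.863e-08 m²
R = ρL/A = (1.67×10^-8)(354)/(1.863e-08) = 317.4 Ω
V = IR = 1.13 × 317.4 = 359 V

359 V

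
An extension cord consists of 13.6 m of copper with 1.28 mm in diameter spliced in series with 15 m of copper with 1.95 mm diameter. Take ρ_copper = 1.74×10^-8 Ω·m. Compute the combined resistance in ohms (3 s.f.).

0.271 Ω

Segment 1: A = π(d/2)² = π(6.4000e-04 m)² = 1.287e-06 m²
R₁ = ρL/A = (1.74×10^-8)(13.6)/(1.287e-06) = 0.1839 Ω
Segment 2: A = π(d/2)² = π(9.7500e-04 m)² = 2.986e-06 m²
R₂ = (1.74×10^-8)(15)/(2.986e-06) = 0.08739 Ω
R = R₁ + R₂ = 0.271 Ω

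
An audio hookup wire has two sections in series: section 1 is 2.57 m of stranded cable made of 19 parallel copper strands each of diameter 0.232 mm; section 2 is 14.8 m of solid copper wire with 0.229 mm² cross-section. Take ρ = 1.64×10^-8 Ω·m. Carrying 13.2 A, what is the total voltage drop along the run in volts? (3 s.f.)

Section 1: A_strand = π(1.1600e-04)² = 4.227e-08 m²; R₁ = ρL/(N·A_s) = (1.64×10^-8)(2.57)/(19×4.227e-08) = 0.05248 Ω
Section 2: A = 0.229 mm² = 2.290e-07 m²
R₂ = (1.64×10^-8)(14.8)/(2.290e-07) = 1.06 Ω
R = R₁ + R₂ = 1.112 Ω
V = IR = 13.2 × 1.112 = 14.7 V

14.7 V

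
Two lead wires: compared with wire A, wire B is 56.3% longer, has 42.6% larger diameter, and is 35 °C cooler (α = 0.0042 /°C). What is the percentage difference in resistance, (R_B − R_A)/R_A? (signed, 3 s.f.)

-34.4%

R ∝ ρL/d² with ρ ∝ (1+αΔT), so R_B/R_A = (1 + 56.3/100) × (1 + 42.6/100)⁻² × (1 − 0.0042×35)
= 1.563 × 0.4918 × 0.853 = 0.6556
(R_B − R_A)/R_A = 0.6556 − 1 = -34.4%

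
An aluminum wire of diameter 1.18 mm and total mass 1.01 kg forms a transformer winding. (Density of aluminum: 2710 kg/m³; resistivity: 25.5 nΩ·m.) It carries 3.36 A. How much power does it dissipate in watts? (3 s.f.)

ρ = 25.5 nΩ·m = 2.55×10^-8 Ω·m
A = π(d/2)² = π(5.9000e-04 m)² = 1.0936e-06 m²
L = m/(density·A) = 1.01/(2710×1.0936e-06) = 340.8 m
R = ρL/A = (2.55×10^-8)(340.8)/(1.0936e-06) = 7.947 Ω
P = I²R = (3.36)² × 7.947 = 89.7 W

89.7 W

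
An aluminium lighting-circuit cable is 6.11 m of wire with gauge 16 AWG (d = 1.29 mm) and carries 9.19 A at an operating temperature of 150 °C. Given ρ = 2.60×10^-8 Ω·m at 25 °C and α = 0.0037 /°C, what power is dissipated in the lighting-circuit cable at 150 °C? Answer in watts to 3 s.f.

15.0 W

A = π(1.29/2 mm)² = π(6.4500e-04 m)² = 1.307e-06 m²
R₍25₎ = ρL/A = (2.60×10^-8)(6.11)/(1.307e-06) = 0.1215 Ω
R₍150₎ = R₍25₎(1 + αΔT) = 0.1215 × (1 + 0.0037×125) = 0.1778 Ω
P = I²R = (9.19)² × 0.1778 = 15.0 W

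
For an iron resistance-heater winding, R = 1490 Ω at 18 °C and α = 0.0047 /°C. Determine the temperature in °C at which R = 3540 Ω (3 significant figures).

311 °C

R = R₀(1 + α(T − T₀)) ⇒ T = T₀ + (R/R₀ − 1)/α
T = 18 + (3540/1490 − 1)/0.0047 = 18 + (1.376)/0.0047 = 311 °C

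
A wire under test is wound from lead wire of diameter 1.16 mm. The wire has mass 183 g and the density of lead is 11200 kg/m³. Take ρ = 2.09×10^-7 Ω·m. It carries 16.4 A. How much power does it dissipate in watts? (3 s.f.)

822 W

A = π(d/2)² = π(5.8000e-04 m)² = 1.0568e-06 m²
L = m/(density·A) = 0.183/(11200×1.0568e-06) = 15.46 m
R = ρL/A = (2.09×10^-7)(15.46)/(1.0568e-06) = 3.058 Ω
P = I²R = (16.4)² × 3.058 = 822 W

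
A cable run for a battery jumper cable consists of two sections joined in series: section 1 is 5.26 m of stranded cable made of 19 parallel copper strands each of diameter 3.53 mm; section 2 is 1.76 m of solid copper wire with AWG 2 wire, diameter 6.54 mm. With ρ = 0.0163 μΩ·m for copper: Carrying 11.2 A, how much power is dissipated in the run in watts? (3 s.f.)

ρ = 0.0163 μΩ·m = 1.63×10^-8 Ω·m
Section 1: A_strand = π(1.7650e-03)² = 9.787e-06 m²; R₁ = ρL/(N·A_s) = (1.63×10^-8)(5.26)/(19×9.787e-06) = 4.611×10^-4 Ω
Section 2: A = π(6.54/2 mm)² = π(3.2700e-03 m)² = 3.359e-05 m²
R₂ = (1.63×10^-8)(1.76)/(3.359e-05) = 8.540×10^-4 Ω
R = R₁ + R₂ = 0.001315 Ω
P = I²R = (11.2)² × 0.001315 = 0.165 W

0.165 W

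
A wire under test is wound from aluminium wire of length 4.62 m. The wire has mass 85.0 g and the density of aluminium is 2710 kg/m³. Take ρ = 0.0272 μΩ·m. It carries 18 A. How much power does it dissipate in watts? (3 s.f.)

6.00 W

ρ = 0.0272 μΩ·m = 2.72×10^-8 Ω·m
A = m/(density·L) = 0.085/(2710×4.62) = 6.7890e-06 m²
R = ρL/A = (2.72×10^-8)(4.62)/(6.7890e-06) = 0.01851 Ω
P = I²R = (18)² × 0.01851 = 6.00 W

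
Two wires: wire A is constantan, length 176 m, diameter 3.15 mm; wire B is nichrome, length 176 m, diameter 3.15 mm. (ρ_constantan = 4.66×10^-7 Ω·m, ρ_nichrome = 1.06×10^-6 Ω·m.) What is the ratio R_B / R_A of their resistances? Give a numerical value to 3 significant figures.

2.27

R ∝ ρL/d², so R_B/R_A = (ρ_B/ρ_A)
= (1.06×10^-6/4.66×10^-7) = 2.27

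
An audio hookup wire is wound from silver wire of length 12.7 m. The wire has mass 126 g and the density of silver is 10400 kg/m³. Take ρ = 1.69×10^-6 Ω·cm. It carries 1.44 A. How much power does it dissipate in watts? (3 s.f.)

ρ = 1.69×10^-6 Ω·cm = 1.69×10^-8 Ω·m
A = m/(density·L) = 0.126/(10400×12.7) = 9.5397e-07 m²
R = ρL/A = (1.69×10^-8)(12.7)/(9.5397e-07) = 0.225 Ω
P = I²R = (1.44)² × 0.225 = 0.467 W

0.467 W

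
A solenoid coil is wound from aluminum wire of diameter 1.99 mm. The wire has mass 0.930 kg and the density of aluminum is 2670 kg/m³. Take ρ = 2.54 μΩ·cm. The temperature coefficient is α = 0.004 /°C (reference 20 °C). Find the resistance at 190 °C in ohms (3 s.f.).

ρ = 2.54 μΩ·cm = 2.54×10^-8 Ω·m
A = π(d/2)² = π(9.9500e-04 m)² = 3.1103e-06 m²
L = m/(density·A) = 0.93/(2670×3.1103e-06) = 112 m
R = ρL/A = (2.54×10^-8)(112)/(3.1103e-06) = 0.9146 Ω
R(190 °C) = 0.9146 × (1 + 0.004×170) = 1.54 Ω

1.54 Ω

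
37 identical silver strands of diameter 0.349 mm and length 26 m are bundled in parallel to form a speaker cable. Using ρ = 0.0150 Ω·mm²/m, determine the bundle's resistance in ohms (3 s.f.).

ρ = 0.0150 Ω·mm²/m = 1.50×10^-8 Ω·m
A_strand = π(1.7450e-04 m)² = 9.566e-08 m²
R_strand = ρL/A = (1.50×10^-8)(26)/(9.566e-08) = 4.077 Ω
R_total = R_strand/N = 4.077/37 = 0.110 Ω

0.110 Ω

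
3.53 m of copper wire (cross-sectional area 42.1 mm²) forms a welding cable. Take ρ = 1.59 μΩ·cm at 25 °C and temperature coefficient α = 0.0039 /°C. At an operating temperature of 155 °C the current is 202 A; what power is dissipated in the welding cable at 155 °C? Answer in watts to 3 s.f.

82.0 W

ρ = 1.59 μΩ·cm = 1.59×10^-8 Ω·m
A = 42.1 mm² = 4.210e-05 m²
R₍25₎ = ρL/A = (1.59×10^-8)(3.53)/(4.210e-05) = 0.001333 Ω
R₍155₎ = R₍25₎(1 + αΔT) = 0.001333 × (1 + 0.0039×130) = 0.002009 Ω
P = I²R = (202)² × 0.002009 = 82.0 W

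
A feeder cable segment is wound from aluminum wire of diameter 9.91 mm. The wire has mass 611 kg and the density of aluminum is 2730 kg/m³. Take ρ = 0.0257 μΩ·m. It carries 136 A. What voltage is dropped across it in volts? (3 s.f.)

131 V

ρ = 0.0257 μΩ·m = 2.57×10^-8 Ω·m
A = π(d/2)² = π(4.9550e-03 m)² = 7.7132e-05 m²
L = m/(density·A) = 611/(2730×7.7132e-05) = 2902 m
R = ρL/A = (2.57×10^-8)(2902)/(7.7132e-05) = 0.9668 Ω
V = IR = 136 × 0.9668 = 131 V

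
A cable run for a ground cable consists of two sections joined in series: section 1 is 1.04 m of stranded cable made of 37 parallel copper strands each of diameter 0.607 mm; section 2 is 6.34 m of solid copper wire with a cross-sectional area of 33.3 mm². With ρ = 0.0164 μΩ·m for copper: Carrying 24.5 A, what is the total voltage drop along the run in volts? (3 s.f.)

0.116 V

ρ = 0.0164 μΩ·m = 1.64×10^-8 Ω·m
Section 1: A_strand = π(3.0350e-04)² = 2.894e-07 m²; R₁ = ρL/(N·A_s) = (1.64×10^-8)(1.04)/(37×2.894e-07) = 0.001593 Ω
Section 2: A = 33.3 mm² = 3.330e-05 m²
R₂ = (1.64×10^-8)(6.34)/(3.330e-05) = 0.003122 Ω
R = R₁ + R₂ = 0.004715 Ω
V = IR = 24.5 × 0.004715 = 0.116 V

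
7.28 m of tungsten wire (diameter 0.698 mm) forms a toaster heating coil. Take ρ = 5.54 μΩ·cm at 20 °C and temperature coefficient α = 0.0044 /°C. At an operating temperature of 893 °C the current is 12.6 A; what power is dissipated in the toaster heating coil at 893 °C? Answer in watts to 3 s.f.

810 W

ρ = 5.54 μΩ·cm = 5.54×10^-8 Ω·m
A = π(d/2)² = π(3.4900e-04 m)² = 3.826e-07 m²
R₍20₎ = ρL/A = (5.54×10^-8)(7.28)/(3.826e-07) = 1.054 Ω
R₍893₎ = R₍20₎(1 + αΔT) = 1.054 × (1 + 0.0044×873) = 5.103 Ω
P = I²R = (12.6)² × 5.103 = 810 W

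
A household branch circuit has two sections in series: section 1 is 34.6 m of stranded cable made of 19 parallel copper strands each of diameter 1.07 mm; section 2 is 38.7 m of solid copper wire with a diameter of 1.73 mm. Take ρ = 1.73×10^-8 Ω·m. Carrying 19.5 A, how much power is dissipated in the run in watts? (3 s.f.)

Section 1: A_strand = π(5.3500e-04)² = 8.992e-07 m²; R₁ = ρL/(N·A_s) = (1.73×10^-8)(34.6)/(19×8.992e-07) = 0.03504 Ω
Section 2: A = π(d/2)² = π(8.6500e-04 m)² = 2.351e-06 m²
R₂ = (1.73×10^-8)(38.7)/(2.351e-06) = 0.2848 Ω
R = R₁ + R₂ = 0.3199 Ω
P = I²R = (19.5)² × 0.3199 = 122 W

122 W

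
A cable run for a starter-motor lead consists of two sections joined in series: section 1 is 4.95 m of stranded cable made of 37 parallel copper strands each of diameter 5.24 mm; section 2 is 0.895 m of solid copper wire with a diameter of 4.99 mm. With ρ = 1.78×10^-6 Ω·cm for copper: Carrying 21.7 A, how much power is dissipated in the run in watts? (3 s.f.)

0.436 W

ρ = 1.78×10^-6 Ω·cm = 1.78×10^-8 Ω·m
Section 1: A_strand = π(2.6200e-03)² = 2.157e-05 m²; R₁ = ρL/(N·A_s) = (1.78×10^-8)(4.95)/(37×2.157e-05) = 1.104×10^-4 Ω
Section 2: A = π(d/2)² = π(2.4950e-03 m)² = 1.956e-05 m²
R₂ = (1.78×10^-8)(0.895)/(1.956e-05) = 8.146×10^-4 Ω
R = R₁ + R₂ = 9.250×10^-4 Ω
P = I²R = (21.7)² × 9.250×10^-4 = 0.436 W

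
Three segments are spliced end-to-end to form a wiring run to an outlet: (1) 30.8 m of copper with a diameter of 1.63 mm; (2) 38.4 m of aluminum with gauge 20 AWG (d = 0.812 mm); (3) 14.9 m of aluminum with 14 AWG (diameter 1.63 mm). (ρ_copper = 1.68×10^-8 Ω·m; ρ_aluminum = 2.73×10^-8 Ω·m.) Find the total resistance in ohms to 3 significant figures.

2.47 Ω

Seg 1: A = π(d/2)² = π(8.1500e-04 m)² = 2.087e-06 m²
R_1 = (1.68×10^-8)(30.8)/(2.087e-06) = 0.248 Ω
Seg 2: A = π(0.812/2 mm)² = π(4.0600e-04 m)² = 5.178e-07 m²
R_2 = (2.73×10^-8)(38.4)/(5.178e-07) = 2.024 Ω
Seg 3: A = π(1.63/2 mm)² = π(8.1500e-04 m)² = 2.087e-06 m²
R_3 = (2.73×10^-8)(14.9)/(2.087e-06) = 0.1949 Ω
R_total = R_1 + R_2 + R_3 = 2.47 Ω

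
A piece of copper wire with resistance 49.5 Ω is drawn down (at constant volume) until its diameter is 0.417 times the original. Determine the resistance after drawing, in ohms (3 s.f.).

1640 Ω

Volume constant ⇒ L' = L/r² with r = 0.417. R' = ρL'/A' = ρ(L/r²)/(πr²d₀²/4) = R/r⁴.
R' = 33.07 × 49.5 = 1640 Ω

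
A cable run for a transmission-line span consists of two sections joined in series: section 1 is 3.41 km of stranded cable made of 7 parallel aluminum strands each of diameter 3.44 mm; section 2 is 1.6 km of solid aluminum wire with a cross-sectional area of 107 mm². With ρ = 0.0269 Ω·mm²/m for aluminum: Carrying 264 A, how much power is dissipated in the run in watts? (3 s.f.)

1.26×10^5 W

ρ = 0.0269 Ω·mm²/m = 2.69×10^-8 Ω·m
Section 1: A_strand = π(1.7200e-03)² = 9.294e-06 m²; R₁ = ρL/(N·A_s) = (2.69×10^-8)(3410)/(7×9.294e-06) = 1.41 Ω
Section 2: A = 107 mm² = 1.070e-04 m²
R₂ = (2.69×10^-8)(1600)/(1.070e-04) = 0.4022 Ω
R = R₁ + R₂ = 1.812 Ω
P = I²R = (264)² × 1.812 = 1.26×10^5 W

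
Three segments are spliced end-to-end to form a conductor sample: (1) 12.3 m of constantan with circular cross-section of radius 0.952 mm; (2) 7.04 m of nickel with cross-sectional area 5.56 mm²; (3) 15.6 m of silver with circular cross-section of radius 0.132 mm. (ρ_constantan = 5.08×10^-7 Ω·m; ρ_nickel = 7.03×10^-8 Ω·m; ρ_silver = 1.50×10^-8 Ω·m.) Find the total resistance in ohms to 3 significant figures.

6.56 Ω

Seg 1: A = πr² = π(9.5200e-04 m)² = 2.847e-06 m²
R_1 = (5.08×10^-7)(12.3)/(2.847e-06) = 2.195 Ω
Seg 2: A = 5.56 mm² = 5.560e-06 m²
R_2 = (7.03×10^-8)(7.04)/(5.560e-06) = 0.08901 Ω
Seg 3: A = πr² = π(1.3200e-04 m)² = 5.474e-08 m²
R_3 = (1.50×10^-8)(15.6)/(5.474e-08) = 4.275 Ω
R_total = R_1 + R_2 + R_3 = 6.56 Ω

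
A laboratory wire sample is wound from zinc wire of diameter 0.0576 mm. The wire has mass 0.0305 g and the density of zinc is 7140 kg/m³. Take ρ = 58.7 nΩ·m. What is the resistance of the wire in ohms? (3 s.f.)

36.9 Ω

ρ = 58.7 nΩ·m = 5.87×10^-8 Ω·m
A = π(d/2)² = π(2.8800e-05 m)² = 2.6058e-09 m²
L = m/(density·A) = 3.050×10^-5/(7140×2.6058e-09) = 1.639 m
R = ρL/A = (5.87×10^-8)(1.639)/(2.6058e-09) = 36.9 Ω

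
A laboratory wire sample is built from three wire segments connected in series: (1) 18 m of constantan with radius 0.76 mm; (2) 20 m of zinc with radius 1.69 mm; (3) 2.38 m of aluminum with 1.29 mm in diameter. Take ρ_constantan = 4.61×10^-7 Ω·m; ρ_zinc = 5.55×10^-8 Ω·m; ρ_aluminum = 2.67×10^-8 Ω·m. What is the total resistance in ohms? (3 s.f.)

Seg 1: A = πr² = π(7.6000e-04 m)² = 1.815e-06 m²
R_1 = (4.61×10^-7)(18)/(1.815e-06) = 4.573 Ω
Seg 2: A = πr² = π(1.6900e-03 m)² = 8.973e-06 m²
R_2 = (5.55×10^-8)(20)/(8.973e-06) = 0.1237 Ω
Seg 3: A = π(d/2)² = π(6.4500e-04 m)² = 1.307e-06 m²
R_3 = (2.67×10^-8)(2.38)/(1.307e-06) = 0.04862 Ω
R_total = R_1 + R_2 + R_3 = 4.75 Ω

4.75 Ω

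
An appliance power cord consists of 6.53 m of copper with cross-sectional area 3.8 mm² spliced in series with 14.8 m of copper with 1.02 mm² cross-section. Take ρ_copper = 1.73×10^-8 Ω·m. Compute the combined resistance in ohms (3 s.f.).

Segment 1: A = 3.8 mm² = 3.800e-06 m²
R₁ = ρL/A = (1.73×10^-8)(6.53)/(3.800e-06) = 0.02973 Ω
Segment 2: A = 1.02 mm² = 1.020e-06 m²
R₂ = (1.73×10^-8)(14.8)/(1.020e-06) = 0.251 Ω
R = R₁ + R₂ = 0.281 Ω

0.281 Ω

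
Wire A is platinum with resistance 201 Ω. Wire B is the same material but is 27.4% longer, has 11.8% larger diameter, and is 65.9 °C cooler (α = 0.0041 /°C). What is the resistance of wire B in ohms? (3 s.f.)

150 Ω

R ∝ ρL/d² with ρ ∝ (1+αΔT), so R_B/R_A = (1 + 27.4/100) × (1 + 11.8/100)⁻² × (1 − 0.0041×65.9)
= 1.274 × 0.8001 × 0.7298 = 0.7439
R_B = 0.7439 × 201 = 150 Ω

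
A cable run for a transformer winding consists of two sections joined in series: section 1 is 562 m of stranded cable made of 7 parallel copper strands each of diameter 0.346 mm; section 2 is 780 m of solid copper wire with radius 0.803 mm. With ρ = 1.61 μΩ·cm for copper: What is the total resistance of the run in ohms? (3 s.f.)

ρ = 1.61 μΩ·cm = 1.61×10^-8 Ω·m
Section 1: A_strand = π(1.7300e-04)² = 9.402e-08 m²; R₁ = ρL/(N·A_s) = (1.61×10^-8)(562)/(7×9.402e-08) = 13.75 Ω
Section 2: A = πr² = π(8.0300e-04 m)² = 2.026e-06 m²
R₂ = (1.61×10^-8)(780)/(2.026e-06) = 6.199 Ω
R = R₁ + R₂ = 19.9 Ω

19.9 Ω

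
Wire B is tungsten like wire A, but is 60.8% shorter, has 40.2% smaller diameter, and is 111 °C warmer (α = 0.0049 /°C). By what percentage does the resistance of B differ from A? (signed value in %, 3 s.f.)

69.2%

R ∝ ρL/d² with ρ ∝ (1+αΔT), so R_B/R_A = (1 − 60.8/100) × (1 − 40.2/100)⁻² × (1 + 0.0049×111)
= 0.392 × 2.796 × 1.544 = 1.692
(R_B − R_A)/R_A = 1.692 − 1 = 69.2%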